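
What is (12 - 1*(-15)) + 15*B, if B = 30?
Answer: 477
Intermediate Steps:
(12 - 1*(-15)) + 15*B = (12 - 1*(-15)) + 15*30 = (12 + 15) + 450 = 27 + 450 = 477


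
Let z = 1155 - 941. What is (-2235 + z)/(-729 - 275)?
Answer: 2021/1004 ≈ 2.0129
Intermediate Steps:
z = 214
(-2235 + z)/(-729 - 275) = (-2235 + 214)/(-729 - 275) = -2021/(-1004) = -2021*(-1/1004) = 2021/1004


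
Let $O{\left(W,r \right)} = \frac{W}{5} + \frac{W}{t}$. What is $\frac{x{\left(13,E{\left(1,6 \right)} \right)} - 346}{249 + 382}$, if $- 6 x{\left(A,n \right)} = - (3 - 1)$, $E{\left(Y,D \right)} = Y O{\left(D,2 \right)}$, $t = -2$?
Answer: $- \frac{1037}{1893} \approx -0.54781$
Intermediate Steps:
$O{\left(W,r \right)} = - \frac{3 W}{10}$ ($O{\left(W,r \right)} = \frac{W}{5} + \frac{W}{-2} = W \frac{1}{5} + W \left(- \frac{1}{2}\right) = \frac{W}{5} - \frac{W}{2} = - \frac{3 W}{10}$)
$E{\left(Y,D \right)} = - \frac{3 D Y}{10}$ ($E{\left(Y,D \right)} = Y \left(- \frac{3 D}{10}\right) = - \frac{3 D Y}{10}$)
$x{\left(A,n \right)} = \frac{1}{3}$ ($x{\left(A,n \right)} = - \frac{\left(-1\right) \left(3 - 1\right)}{6} = - \frac{\left(-1\right) 2}{6} = \left(- \frac{1}{6}\right) \left(-2\right) = \frac{1}{3}$)
$\frac{x{\left(13,E{\left(1,6 \right)} \right)} - 346}{249 + 382} = \frac{\frac{1}{3} - 346}{249 + 382} = - \frac{1037}{3 \cdot 631} = \left(- \frac{1037}{3}\right) \frac{1}{631} = - \frac{1037}{1893}$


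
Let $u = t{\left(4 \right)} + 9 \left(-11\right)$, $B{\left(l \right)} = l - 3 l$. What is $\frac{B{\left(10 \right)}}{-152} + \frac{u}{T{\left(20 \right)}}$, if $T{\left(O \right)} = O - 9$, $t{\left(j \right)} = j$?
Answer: $- \frac{3555}{418} \approx -8.5048$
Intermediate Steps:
$T{\left(O \right)} = -9 + O$
$B{\left(l \right)} = - 2 l$
$u = -95$ ($u = 4 + 9 \left(-11\right) = 4 - 99 = -95$)
$\frac{B{\left(10 \right)}}{-152} + \frac{u}{T{\left(20 \right)}} = \frac{\left(-2\right) 10}{-152} - \frac{95}{-9 + 20} = \left(-20\right) \left(- \frac{1}{152}\right) - \frac{95}{11} = \frac{5}{38} - \frac{95}{11} = - \frac{3555}{418}$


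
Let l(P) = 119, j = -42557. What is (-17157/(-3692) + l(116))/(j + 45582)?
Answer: 91301/2233660 ≈ 0.040875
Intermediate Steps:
(-17157/(-3692) + l(116))/(j + 45582) = (-17157/(-3692) + 119)/(-42557 + 45582) = (-17157*(-1/3692) + 119)/3025 = (17157/3692 + 119)*(1/3025) = (456505/3692)*(1/3025) = 91301/2233660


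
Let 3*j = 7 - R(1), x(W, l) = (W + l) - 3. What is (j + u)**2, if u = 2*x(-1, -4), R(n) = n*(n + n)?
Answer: 1849/9 ≈ 205.44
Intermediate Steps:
R(n) = 2*n**2 (R(n) = n*(2*n) = 2*n**2)
x(W, l) = -3 + W + l
u = -16 (u = 2*(-3 - 1 - 4) = 2*(-8) = -16)
j = 5/3 (j = (7 - 2*1**2)/3 = (7 - 2)/3 = (1/3)*5 = 5/3 ≈ 1.6667)
(j + u)**2 = (5/3 - 16)**2 = (-43/3)**2 = 1849/9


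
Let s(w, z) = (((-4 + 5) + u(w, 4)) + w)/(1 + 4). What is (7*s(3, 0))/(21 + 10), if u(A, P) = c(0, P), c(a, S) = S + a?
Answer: 56/155 ≈ 0.36129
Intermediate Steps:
u(A, P) = P (u(A, P) = P + 0 = P)
s(w, z) = 1 + w/5 (s(w, z) = (((-4 + 5) + 4) + w)/(1 + 4) = ((1 + 4) + w)/5 = (5 + w)*(⅕) = 1 + w/5)
(7*s(3, 0))/(21 + 10) = (7*(1 + (⅕)*3))/(21 + 10) = (7*(1 + ⅗))/31 = (7*(8/5))*(1/31) = (56/5)*(1/31) = 56/155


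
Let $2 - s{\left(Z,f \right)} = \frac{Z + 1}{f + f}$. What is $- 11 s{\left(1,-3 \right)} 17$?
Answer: $- \frac{1309}{3} \approx -436.33$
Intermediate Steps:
$s{\left(Z,f \right)} = 2 - \frac{1 + Z}{2 f}$ ($s{\left(Z,f \right)} = 2 - \frac{Z + 1}{f + f} = 2 - \frac{1 + Z}{2 f}$)
$- 11 s{\left(1,-3 \right)} 17 = - 11 \frac{-1 - 1 + 4 \left(-3\right)}{2 \left(-3\right)} 17 = - 11 \cdot \frac{1}{2} \left(- \frac{1}{3}\right) \left(-1 - 1 - 12\right) 17 = - 11 \cdot \frac{1}{2} \left(- \frac{1}{3}\right) \left(-14\right) 17 = \left(-11\right) \frac{7}{3} \cdot 17 = \left(- \frac{77}{3}\right) 17 = - \frac{1309}{3}$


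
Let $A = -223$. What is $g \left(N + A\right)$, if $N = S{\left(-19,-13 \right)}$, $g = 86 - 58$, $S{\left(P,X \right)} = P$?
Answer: $-6776$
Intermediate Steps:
$g = 28$
$N = -19$
$g \left(N + A\right) = 28 \left(-19 - 223\right) = 28 \left(-242\right) = -6776$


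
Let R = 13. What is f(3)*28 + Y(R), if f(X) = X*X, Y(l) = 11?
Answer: 263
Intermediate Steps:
f(X) = X²
f(3)*28 + Y(R) = 3²*28 + 11 = 9*28 + 11 = 252 + 11 = 263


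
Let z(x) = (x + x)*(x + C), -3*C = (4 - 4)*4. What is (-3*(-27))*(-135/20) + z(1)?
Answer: -2179/4 ≈ -544.75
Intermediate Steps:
C = 0 (C = -(4 - 4)*4/3 = -0*4 = -⅓*0 = 0)
z(x) = 2*x² (z(x) = (x + x)*(x + 0) = (2*x)*x = 2*x²)
(-3*(-27))*(-135/20) + z(1) = (-3*(-27))*(-135/20) + 2*1² = 81*(-135*1/20) + 2*1 = 81*(-27/4) + 2 = -2187/4 + 2 = -2179/4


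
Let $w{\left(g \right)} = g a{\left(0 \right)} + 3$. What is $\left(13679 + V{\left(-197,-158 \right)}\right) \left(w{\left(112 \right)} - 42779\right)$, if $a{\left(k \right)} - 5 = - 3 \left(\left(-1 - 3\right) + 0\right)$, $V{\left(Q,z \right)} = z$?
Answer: $-552630312$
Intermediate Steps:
$a{\left(k \right)} = 17$ ($a{\left(k \right)} = 5 - 3 \left(\left(-1 - 3\right) + 0\right) = 5 - 3 \left(-4 + 0\right) = 5 - -12 = 5 + 12 = 17$)
$w{\left(g \right)} = 3 + 17 g$ ($w{\left(g \right)} = g 17 + 3 = 17 g + 3 = 3 + 17 g$)
$\left(13679 + V{\left(-197,-158 \right)}\right) \left(w{\left(112 \right)} - 42779\right) = \left(13679 - 158\right) \left(\left(3 + 17 \cdot 112\right) - 42779\right) = 13521 \left(\left(3 + 1904\right) - 42779\right) = 13521 \left(1907 - 42779\right) = 13521 \left(-40872\right) = -552630312$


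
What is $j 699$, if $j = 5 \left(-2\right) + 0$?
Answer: $-6990$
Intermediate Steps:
$j = -10$ ($j = -10 + 0 = -10$)
$j 699 = \left(-10\right) 699 = -6990$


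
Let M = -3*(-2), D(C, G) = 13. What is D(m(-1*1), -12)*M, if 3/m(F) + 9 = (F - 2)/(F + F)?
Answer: 78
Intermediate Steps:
m(F) = 3/(-9 + (-2 + F)/(2*F)) (m(F) = 3/(-9 + (F - 2)/(F + F)) = 3/(-9 + (-2 + F)/((2*F))) = 3/(-9 + (-2 + F)*(1/(2*F))) = 3/(-9 + (-2 + F)/(2*F)))
M = 6
D(m(-1*1), -12)*M = 13*6 = 78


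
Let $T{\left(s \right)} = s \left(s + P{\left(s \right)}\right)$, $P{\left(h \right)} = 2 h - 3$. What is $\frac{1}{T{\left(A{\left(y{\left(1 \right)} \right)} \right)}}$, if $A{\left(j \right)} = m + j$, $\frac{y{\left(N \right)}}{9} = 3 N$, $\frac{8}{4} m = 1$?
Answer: $\frac{4}{8745} \approx 0.0004574$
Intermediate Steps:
$m = \frac{1}{2}$ ($m = \frac{1}{2} \cdot 1 = \frac{1}{2} \approx 0.5$)
$y{\left(N \right)} = 27 N$ ($y{\left(N \right)} = 9 \cdot 3 N = 27 N$)
$P{\left(h \right)} = -3 + 2 h$
$A{\left(j \right)} = \frac{1}{2} + j$
$T{\left(s \right)} = s \left(-3 + 3 s\right)$ ($T{\left(s \right)} = s \left(s + \left(-3 + 2 s\right)\right) = s \left(-3 + 3 s\right)$)
$\frac{1}{T{\left(A{\left(y{\left(1 \right)} \right)} \right)}} = \frac{1}{3 \left(\frac{1}{2} + 27 \cdot 1\right) \left(-1 + \left(\frac{1}{2} + 27 \cdot 1\right)\right)} = \frac{1}{3 \left(\frac{1}{2} + 27\right) \left(-1 + \left(\frac{1}{2} + 27\right)\right)} = \frac{1}{3 \cdot \frac{55}{2} \left(-1 + \frac{55}{2}\right)} = \frac{1}{3 \cdot \frac{55}{2} \cdot \frac{53}{2}} = \frac{1}{\frac{8745}{4}} = \frac{4}{8745}$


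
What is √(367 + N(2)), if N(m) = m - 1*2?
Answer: √367 ≈ 19.157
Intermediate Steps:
N(m) = -2 + m (N(m) = m - 2 = -2 + m)
√(367 + N(2)) = √(367 + (-2 + 2)) = √(367 + 0) = √367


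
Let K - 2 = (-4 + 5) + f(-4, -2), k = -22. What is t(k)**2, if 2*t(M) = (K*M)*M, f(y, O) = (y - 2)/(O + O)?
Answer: 1185921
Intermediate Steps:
f(y, O) = (-2 + y)/(2*O) (f(y, O) = (-2 + y)/((2*O)) = (-2 + y)*(1/(2*O)) = (-2 + y)/(2*O))
K = 9/2 (K = 2 + ((-4 + 5) + (1/2)*(-2 - 4)/(-2)) = 2 + (1 + (1/2)*(-1/2)*(-6)) = 2 + (1 + 3/2) = 2 + 5/2 = 9/2 ≈ 4.5000)
t(M) = 9*M**2/4 (t(M) = ((9*M/2)*M)/2 = (9*M**2/2)/2 = 9*M**2/4)
t(k)**2 = ((9/4)*(-22)**2)**2 = ((9/4)*484)**2 = 1089**2 = 1185921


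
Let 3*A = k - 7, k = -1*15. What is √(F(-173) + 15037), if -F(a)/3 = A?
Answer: 37*√11 ≈ 122.72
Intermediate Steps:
k = -15
A = -22/3 (A = (-15 - 7)/3 = (⅓)*(-22) = -22/3 ≈ -7.3333)
F(a) = 22 (F(a) = -3*(-22/3) = 22)
√(F(-173) + 15037) = √(22 + 15037) = √15059 = 37*√11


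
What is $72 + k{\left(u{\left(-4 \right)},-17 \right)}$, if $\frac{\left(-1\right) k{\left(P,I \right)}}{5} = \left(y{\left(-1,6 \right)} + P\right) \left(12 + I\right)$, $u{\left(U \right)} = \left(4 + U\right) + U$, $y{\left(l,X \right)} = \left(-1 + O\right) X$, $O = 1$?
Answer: $-28$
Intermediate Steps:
$y{\left(l,X \right)} = 0$ ($y{\left(l,X \right)} = \left(-1 + 1\right) X = 0 X = 0$)
$u{\left(U \right)} = 4 + 2 U$
$k{\left(P,I \right)} = - 5 P \left(12 + I\right)$ ($k{\left(P,I \right)} = - 5 \left(0 + P\right) \left(12 + I\right) = - 5 P \left(12 + I\right)$)
$72 + k{\left(u{\left(-4 \right)},-17 \right)} = 72 + 5 \left(4 + 2 \left(-4\right)\right) \left(-12 - -17\right) = 72 + 5 \left(4 - 8\right) \left(-12 + 17\right) = 72 + 5 \left(-4\right) 5 = 72 - 100 = -28$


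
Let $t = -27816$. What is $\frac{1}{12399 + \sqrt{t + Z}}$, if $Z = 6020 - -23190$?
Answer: $\frac{12399}{153733807} - \frac{\sqrt{1394}}{153733807} \approx 8.041 \cdot 10^{-5}$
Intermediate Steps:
$Z = 29210$ ($Z = 6020 + 23190 = 29210$)
$\frac{1}{12399 + \sqrt{t + Z}} = \frac{1}{12399 + \sqrt{-27816 + 29210}} = \frac{1}{12399 + \sqrt{1394}}$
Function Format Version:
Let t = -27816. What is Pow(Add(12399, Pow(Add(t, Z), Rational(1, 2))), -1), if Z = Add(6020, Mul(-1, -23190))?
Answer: Add(Rational(12399, 153733807), Mul(Rational(-1, 153733807), Pow(1394, Rational(1, 2)))) ≈ 8.0410e-5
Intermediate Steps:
Z = 29210 (Z = Add(6020, 23190) = 29210)
Pow(Add(12399, Pow(Add(t, Z), Rational(1, 2))), -1) = Pow(Add(12399, Pow(Add(-27816, 29210), Rational(1, 2))), -1) = Pow(Add(12399, Pow(1394, Rational(1, 2))), -1)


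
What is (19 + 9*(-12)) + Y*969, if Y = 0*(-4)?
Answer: -89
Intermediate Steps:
Y = 0
(19 + 9*(-12)) + Y*969 = (19 + 9*(-12)) + 0*969 = (19 - 108) + 0 = -89 + 0 = -89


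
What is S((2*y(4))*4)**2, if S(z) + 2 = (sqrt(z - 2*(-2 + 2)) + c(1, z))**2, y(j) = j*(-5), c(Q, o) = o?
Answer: 630707844 - 65121280*I*sqrt(10) ≈ 6.3071e+8 - 2.0593e+8*I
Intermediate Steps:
y(j) = -5*j
S(z) = -2 + (z + sqrt(z))**2 (S(z) = -2 + (sqrt(z - 2*(-2 + 2)) + z)**2 = -2 + (sqrt(z - 2*0) + z)**2 = -2 + (sqrt(z + 0) + z)**2 = -2 + (sqrt(z) + z)**2 = -2 + (z + sqrt(z))**2)
S((2*y(4))*4)**2 = (-2 + ((2*(-5*4))*4 + sqrt((2*(-5*4))*4))**2)**2 = (-2 + ((2*(-20))*4 + sqrt((2*(-20))*4))**2)**2 = (-2 + (-40*4 + sqrt(-40*4))**2)**2 = (-2 + (-160 + sqrt(-160))**2)**2 = (-2 + (-160 + 4*I*sqrt(10))**2)**2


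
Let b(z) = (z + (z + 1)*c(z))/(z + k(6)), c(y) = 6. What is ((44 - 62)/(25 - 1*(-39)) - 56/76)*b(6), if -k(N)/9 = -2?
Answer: -619/304 ≈ -2.0362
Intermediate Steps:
k(N) = 18 (k(N) = -9*(-2) = 18)
b(z) = (6 + 7*z)/(18 + z) (b(z) = (z + (z + 1)*6)/(z + 18) = (z + (1 + z)*6)/(18 + z) = (z + (6 + 6*z))/(18 + z) = (6 + 7*z)/(18 + z))
((44 - 62)/(25 - 1*(-39)) - 56/76)*b(6) = ((44 - 62)/(25 - 1*(-39)) - 56/76)*((6 + 7*6)/(18 + 6)) = (-18/(25 + 39) - 56*1/76)*((6 + 42)/24) = (-18/64 - 14/19)*((1/24)*48) = (-18*1/64 - 14/19)*2 = (-9/32 - 14/19)*2 = -619/608*2 = -619/304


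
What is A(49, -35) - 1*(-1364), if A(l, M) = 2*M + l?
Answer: 1343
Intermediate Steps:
A(l, M) = l + 2*M
A(49, -35) - 1*(-1364) = (49 + 2*(-35)) - 1*(-1364) = (49 - 70) + 1364 = -21 + 1364 = 1343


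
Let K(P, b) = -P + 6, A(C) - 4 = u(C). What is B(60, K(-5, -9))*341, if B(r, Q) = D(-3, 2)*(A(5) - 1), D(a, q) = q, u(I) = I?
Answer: 5456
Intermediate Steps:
A(C) = 4 + C
K(P, b) = 6 - P
B(r, Q) = 16 (B(r, Q) = 2*((4 + 5) - 1) = 2*(9 - 1) = 2*8 = 16)
B(60, K(-5, -9))*341 = 16*341 = 5456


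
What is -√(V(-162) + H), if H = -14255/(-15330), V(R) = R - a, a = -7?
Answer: -I*√1448314014/3066 ≈ -12.413*I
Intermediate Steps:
V(R) = 7 + R (V(R) = R - 1*(-7) = R + 7 = 7 + R)
H = 2851/3066 (H = -14255*(-1/15330) = 2851/3066 ≈ 0.92988)
-√(V(-162) + H) = -√((7 - 162) + 2851/3066) = -√(-155 + 2851/3066) = -√(-472379/3066) = -I*√1448314014/3066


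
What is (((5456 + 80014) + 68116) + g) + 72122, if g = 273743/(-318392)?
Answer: 71863347793/318392 ≈ 2.2571e+5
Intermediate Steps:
g = -273743/318392 (g = 273743*(-1/318392) = -273743/318392 ≈ -0.85977)
(((5456 + 80014) + 68116) + g) + 72122 = (((5456 + 80014) + 68116) - 273743/318392) + 72122 = ((85470 + 68116) - 273743/318392) + 72122 = (153586 - 273743/318392) + 72122 = 48900279969/318392 + 72122 = 71863347793/318392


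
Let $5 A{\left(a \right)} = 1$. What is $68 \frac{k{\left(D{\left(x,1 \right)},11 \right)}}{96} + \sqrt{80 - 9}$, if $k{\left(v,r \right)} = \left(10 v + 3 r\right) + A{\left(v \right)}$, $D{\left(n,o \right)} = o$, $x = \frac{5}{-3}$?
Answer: $\frac{153}{5} + \sqrt{71} \approx 39.026$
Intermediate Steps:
$x = - \frac{5}{3}$ ($x = 5 \left(- \frac{1}{3}\right) = - \frac{5}{3} \approx -1.6667$)
$A{\left(a \right)} = \frac{1}{5}$ ($A{\left(a \right)} = \frac{1}{5} \cdot 1 = \frac{1}{5}$)
$k{\left(v,r \right)} = \frac{1}{5} + 3 r + 10 v$ ($k{\left(v,r \right)} = \left(10 v + 3 r\right) + \frac{1}{5} = \left(3 r + 10 v\right) + \frac{1}{5} = \frac{1}{5} + 3 r + 10 v$)
$68 \frac{k{\left(D{\left(x,1 \right)},11 \right)}}{96} + \sqrt{80 - 9} = 68 \frac{\frac{1}{5} + 3 \cdot 11 + 10 \cdot 1}{96} + \sqrt{80 - 9} = 68 \left(\frac{1}{5} + 33 + 10\right) \frac{1}{96} + \sqrt{71} = 68 \cdot \frac{216}{5} \cdot \frac{1}{96} + \sqrt{71} = 68 \cdot \frac{9}{20} + \sqrt{71} = \frac{153}{5} + \sqrt{71}$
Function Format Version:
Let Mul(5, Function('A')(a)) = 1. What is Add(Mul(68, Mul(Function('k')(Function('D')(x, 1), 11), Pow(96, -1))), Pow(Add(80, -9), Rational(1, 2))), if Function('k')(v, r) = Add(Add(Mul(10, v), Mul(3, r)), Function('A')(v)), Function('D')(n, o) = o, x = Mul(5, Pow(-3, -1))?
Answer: Add(Rational(153, 5), Pow(71, Rational(1, 2))) ≈ 39.026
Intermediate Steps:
x = Rational(-5, 3) (x = Mul(5, Rational(-1, 3)) = Rational(-5, 3) ≈ -1.6667)
Function('A')(a) = Rational(1, 5) (Function('A')(a) = Mul(Rational(1, 5), 1) = Rational(1, 5))
Function('k')(v, r) = Add(Rational(1, 5), Mul(3, r), Mul(10, v)) (Function('k')(v, r) = Add(Add(Mul(10, v), Mul(3, r)), Rational(1, 5)) = Add(Add(Mul(3, r), Mul(10, v)), Rational(1, 5)) = Add(Rational(1, 5), Mul(3, r), Mul(10, v)))
Add(Mul(68, Mul(Function('k')(Function('D')(x, 1), 11), Pow(96, -1))), Pow(Add(80, -9), Rational(1, 2))) = Add(Mul(68, Mul(Add(Rational(1, 5), Mul(3, 11), Mul(10, 1)), Pow(96, -1))), Pow(Add(80, -9), Rational(1, 2))) = Add(Mul(68, Mul(Add(Rational(1, 5), 33, 10), Rational(1, 96))), Pow(71, Rational(1, 2))) = Add(Mul(68, Mul(Rational(216, 5), Rational(1, 96))), Pow(71, Rational(1, 2))) = Add(Mul(68, Rational(9, 20)), Pow(71, Rational(1, 2))) = Add(Rational(153, 5), Pow(71, Rational(1, 2)))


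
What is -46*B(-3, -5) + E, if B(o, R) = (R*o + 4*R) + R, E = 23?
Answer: 483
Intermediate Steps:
B(o, R) = 5*R + R*o (B(o, R) = (4*R + R*o) + R = 5*R + R*o)
-46*B(-3, -5) + E = -(-230)*(5 - 3) + 23 = -(-230)*2 + 23 = -46*(-10) + 23 = 460 + 23 = 483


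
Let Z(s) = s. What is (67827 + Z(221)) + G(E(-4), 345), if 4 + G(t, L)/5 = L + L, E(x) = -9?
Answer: 71478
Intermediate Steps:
G(t, L) = -20 + 10*L (G(t, L) = -20 + 5*(L + L) = -20 + 5*(2*L) = -20 + 10*L)
(67827 + Z(221)) + G(E(-4), 345) = (67827 + 221) + (-20 + 10*345) = 68048 + (-20 + 3450) = 68048 + 3430 = 71478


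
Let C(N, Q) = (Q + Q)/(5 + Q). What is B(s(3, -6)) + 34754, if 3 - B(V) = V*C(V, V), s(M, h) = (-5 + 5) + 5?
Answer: 34752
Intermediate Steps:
C(N, Q) = 2*Q/(5 + Q) (C(N, Q) = (2*Q)/(5 + Q) = 2*Q/(5 + Q))
s(M, h) = 5 (s(M, h) = 0 + 5 = 5)
B(V) = 3 - 2*V²/(5 + V) (B(V) = 3 - V*2*V/(5 + V) = 3 - 2*V²/(5 + V))
B(s(3, -6)) + 34754 = (15 - 2*5² + 3*5)/(5 + 5) + 34754 = (15 - 2*25 + 15)/10 + 34754 = (15 - 50 + 15)/10 + 34754 = (⅒)*(-20) + 34754 = -2 + 34754 = 34752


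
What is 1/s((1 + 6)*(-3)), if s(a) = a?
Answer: -1/21 ≈ -0.047619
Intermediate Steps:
1/s((1 + 6)*(-3)) = 1/((1 + 6)*(-3)) = 1/(7*(-3)) = 1/(-21) = -1/21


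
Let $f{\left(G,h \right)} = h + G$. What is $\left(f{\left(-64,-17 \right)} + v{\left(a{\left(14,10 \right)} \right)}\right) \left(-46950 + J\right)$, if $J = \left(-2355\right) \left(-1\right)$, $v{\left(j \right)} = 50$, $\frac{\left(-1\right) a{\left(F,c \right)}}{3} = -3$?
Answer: $1382445$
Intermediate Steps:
$a{\left(F,c \right)} = 9$ ($a{\left(F,c \right)} = \left(-3\right) \left(-3\right) = 9$)
$J = 2355$
$f{\left(G,h \right)} = G + h$
$\left(f{\left(-64,-17 \right)} + v{\left(a{\left(14,10 \right)} \right)}\right) \left(-46950 + J\right) = \left(\left(-64 - 17\right) + 50\right) \left(-46950 + 2355\right) = \left(-81 + 50\right) \left(-44595\right) = \left(-31\right) \left(-44595\right) = 1382445$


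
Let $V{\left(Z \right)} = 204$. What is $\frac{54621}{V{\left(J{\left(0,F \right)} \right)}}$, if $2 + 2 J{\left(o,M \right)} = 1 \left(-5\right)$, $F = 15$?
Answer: $\frac{1071}{4} \approx 267.75$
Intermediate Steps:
$J{\left(o,M \right)} = - \frac{7}{2}$ ($J{\left(o,M \right)} = -1 + \frac{1 \left(-5\right)}{2} = -1 + \frac{1}{2} \left(-5\right) = -1 - \frac{5}{2} = - \frac{7}{2}$)
$\frac{54621}{V{\left(J{\left(0,F \right)} \right)}} = \frac{54621}{204} = 54621 \cdot \frac{1}{204} = \frac{1071}{4}$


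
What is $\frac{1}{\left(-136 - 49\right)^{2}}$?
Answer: $\frac{1}{34225} \approx 2.9218 \cdot 10^{-5}$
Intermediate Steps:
$\frac{1}{\left(-136 - 49\right)^{2}} = \frac{1}{\left(-185\right)^{2}} = \frac{1}{34225}$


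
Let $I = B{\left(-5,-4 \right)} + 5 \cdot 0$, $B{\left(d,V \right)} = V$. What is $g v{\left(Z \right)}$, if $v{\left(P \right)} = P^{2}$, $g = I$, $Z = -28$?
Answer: $-3136$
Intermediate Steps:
$I = -4$ ($I = -4 + 5 \cdot 0 = -4 + 0 = -4$)
$g = -4$
$g v{\left(Z \right)} = - 4 \left(-28\right)^{2} = \left(-4\right) 784 = -3136$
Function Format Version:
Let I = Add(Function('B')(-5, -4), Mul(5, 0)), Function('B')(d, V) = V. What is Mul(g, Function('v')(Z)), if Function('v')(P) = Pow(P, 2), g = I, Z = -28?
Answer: -3136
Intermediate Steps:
I = -4 (I = Add(-4, Mul(5, 0)) = Add(-4, 0) = -4)
g = -4
Mul(g, Function('v')(Z)) = Mul(-4, Pow(-28, 2)) = Mul(-4, 784) = -3136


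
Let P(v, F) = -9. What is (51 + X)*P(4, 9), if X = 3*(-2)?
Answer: -405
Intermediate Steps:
X = -6
(51 + X)*P(4, 9) = (51 - 6)*(-9) = 45*(-9) = -405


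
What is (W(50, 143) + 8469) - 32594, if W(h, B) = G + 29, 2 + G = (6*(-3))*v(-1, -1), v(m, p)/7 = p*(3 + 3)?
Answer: -23342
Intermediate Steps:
v(m, p) = 42*p (v(m, p) = 7*(p*(3 + 3)) = 7*(p*6) = 7*(6*p) = 42*p)
G = 754 (G = -2 + (6*(-3))*(42*(-1)) = -2 - 18*(-42) = -2 + 756 = 754)
W(h, B) = 783 (W(h, B) = 754 + 29 = 783)
(W(50, 143) + 8469) - 32594 = (783 + 8469) - 32594 = 9252 - 32594 = -23342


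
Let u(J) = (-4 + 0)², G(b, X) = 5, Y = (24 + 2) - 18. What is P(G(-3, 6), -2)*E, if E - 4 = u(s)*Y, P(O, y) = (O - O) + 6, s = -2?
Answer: 792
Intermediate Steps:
Y = 8 (Y = 26 - 18 = 8)
u(J) = 16 (u(J) = (-4)² = 16)
P(O, y) = 6 (P(O, y) = 0 + 6 = 6)
E = 132 (E = 4 + 16*8 = 4 + 128 = 132)
P(G(-3, 6), -2)*E = 6*132 = 792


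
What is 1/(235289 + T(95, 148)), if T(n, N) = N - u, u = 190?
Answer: 1/235247 ≈ 4.2508e-6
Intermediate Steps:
T(n, N) = -190 + N (T(n, N) = N - 1*190 = N - 190 = -190 + N)
1/(235289 + T(95, 148)) = 1/(235289 + (-190 + 148)) = 1/(235289 - 42) = 1/235247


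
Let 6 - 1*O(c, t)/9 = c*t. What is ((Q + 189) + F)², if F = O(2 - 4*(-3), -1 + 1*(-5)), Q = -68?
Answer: 866761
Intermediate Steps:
O(c, t) = 54 - 9*c*t
F = 810 (F = 54 - 9*(2 - 4*(-3))*(-1 + 1*(-5)) = 54 - 9*(2 + 12)*(-1 - 5) = 54 - 9*14*(-6) = 54 + 756 = 810)
((Q + 189) + F)² = ((-68 + 189) + 810)² = (121 + 810)² = 931² = 866761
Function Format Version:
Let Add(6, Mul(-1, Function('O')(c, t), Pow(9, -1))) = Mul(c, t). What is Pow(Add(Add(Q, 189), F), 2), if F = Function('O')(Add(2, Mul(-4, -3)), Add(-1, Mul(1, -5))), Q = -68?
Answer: 866761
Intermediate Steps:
Function('O')(c, t) = Add(54, Mul(-9, c, t)) (Function('O')(c, t) = Add(54, Mul(-9, Mul(c, t))) = Add(54, Mul(-9, c, t)))
F = 810 (F = Add(54, Mul(-9, Add(2, Mul(-4, -3)), Add(-1, Mul(1, -5)))) = Add(54, Mul(-9, Add(2, 12), Add(-1, -5))) = Add(54, Mul(-9, 14, -6)) = Add(54, 756) = 810)
Pow(Add(Add(Q, 189), F), 2) = Pow(Add(Add(-68, 189), 810), 2) = Pow(Add(121, 810), 2) = Pow(931, 2) = 866761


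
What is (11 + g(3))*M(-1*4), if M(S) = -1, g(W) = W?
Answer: -14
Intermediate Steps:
(11 + g(3))*M(-1*4) = (11 + 3)*(-1) = 14*(-1) = -14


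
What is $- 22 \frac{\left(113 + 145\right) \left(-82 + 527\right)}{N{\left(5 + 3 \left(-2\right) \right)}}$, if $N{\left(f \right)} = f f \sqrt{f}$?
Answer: $2525820 i \approx 2.5258 \cdot 10^{6} i$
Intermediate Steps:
$N{\left(f \right)} = f^{\frac{5}{2}}$ ($N{\left(f \right)} = f^{2} \sqrt{f} = f^{\frac{5}{2}}$)
$- 22 \frac{\left(113 + 145\right) \left(-82 + 527\right)}{N{\left(5 + 3 \left(-2\right) \right)}} = - 22 \frac{\left(113 + 145\right) \left(-82 + 527\right)}{\left(5 + 3 \left(-2\right)\right)^{\frac{5}{2}}} = - 22 \frac{258 \cdot 445}{\left(5 - 6\right)^{\frac{5}{2}}} = - 22 \frac{114810}{\left(-1\right)^{\frac{5}{2}}} = - 22 \frac{114810}{i} = - 22 \cdot 114810 \left(- i\right) = - 22 \left(- 114810 i\right) = 2525820 i$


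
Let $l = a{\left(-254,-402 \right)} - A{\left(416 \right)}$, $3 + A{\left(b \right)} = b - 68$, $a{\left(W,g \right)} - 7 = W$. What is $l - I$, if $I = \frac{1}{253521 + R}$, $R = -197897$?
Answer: $- \frac{32929409}{55624} \approx -592.0$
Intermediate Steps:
$a{\left(W,g \right)} = 7 + W$
$A{\left(b \right)} = -71 + b$ ($A{\left(b \right)} = -3 + \left(b - 68\right) = -3 + \left(-68 + b\right) = -71 + b$)
$l = -592$ ($l = \left(7 - 254\right) - \left(-71 + 416\right) = -247 - 345 = -592$)
$I = \frac{1}{55624}$ ($I = \frac{1}{253521 - 197897} = \frac{1}{55624} \approx 1.7978 \cdot 10^{-5}$)
$l - I = -592 - \frac{1}{55624} = - \frac{32929409}{55624}$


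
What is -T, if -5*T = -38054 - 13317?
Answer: -51371/5 ≈ -10274.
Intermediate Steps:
T = 51371/5 (T = -(-38054 - 13317)/5 = -⅕*(-51371) = 51371/5 ≈ 10274.)
-T = -1*51371/5 = -51371/5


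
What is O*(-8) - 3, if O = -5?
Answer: 37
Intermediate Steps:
O*(-8) - 3 = -5*(-8) - 3 = 40 - 3 = 37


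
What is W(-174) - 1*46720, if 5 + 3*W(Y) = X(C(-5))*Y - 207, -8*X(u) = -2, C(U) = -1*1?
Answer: -280831/6 ≈ -46805.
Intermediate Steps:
C(U) = -1
X(u) = 1/4 (X(u) = -1/8*(-2) = 1/4)
W(Y) = -212/3 + Y/12 (W(Y) = -5/3 + (Y/4 - 207)/3 = -5/3 + (-207 + Y/4)/3 = -5/3 + (-69 + Y/12) = -212/3 + Y/12)
W(-174) - 1*46720 = (-212/3 + (1/12)*(-174)) - 1*46720 = (-212/3 - 29/2) - 46720 = -511/6 - 46720 = -280831/6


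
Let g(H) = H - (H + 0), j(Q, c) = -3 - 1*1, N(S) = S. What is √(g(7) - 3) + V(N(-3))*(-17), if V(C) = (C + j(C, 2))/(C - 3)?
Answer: -119/6 + I*√3 ≈ -19.833 + 1.732*I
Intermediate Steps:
j(Q, c) = -4 (j(Q, c) = -3 - 1 = -4)
V(C) = (-4 + C)/(-3 + C) (V(C) = (C - 4)/(C - 3) = (-4 + C)/(-3 + C))
g(H) = 0 (g(H) = H - H = 0)
√(g(7) - 3) + V(N(-3))*(-17) = √(0 - 3) + ((-4 - 3)/(-3 - 3))*(-17) = √(-3) + (-7/(-6))*(-17) = I*√3 - ⅙*(-7)*(-17) = I*√3 + (7/6)*(-17) = I*√3 - 119/6 = -119/6 + I*√3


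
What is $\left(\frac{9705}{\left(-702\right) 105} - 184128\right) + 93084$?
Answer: $- \frac{447390863}{4914} \approx -91044.0$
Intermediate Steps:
$\left(\frac{9705}{\left(-702\right) 105} - 184128\right) + 93084 = \left(\frac{9705}{-73710} - 184128\right) + 93084 = \left(9705 \left(- \frac{1}{73710}\right) - 184128\right) + 93084 = \left(- \frac{647}{4914} - 184128\right) + 93084 = - \frac{904805639}{4914} + 93084 = - \frac{447390863}{4914}$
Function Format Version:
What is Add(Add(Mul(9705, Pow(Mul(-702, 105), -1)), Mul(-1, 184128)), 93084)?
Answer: Rational(-447390863, 4914) ≈ -91044.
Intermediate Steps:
Add(Add(Mul(9705, Pow(Mul(-702, 105), -1)), Mul(-1, 184128)), 93084) = Add(Add(Mul(9705, Pow(-73710, -1)), -184128), 93084) = Add(Add(Mul(9705, Rational(-1, 73710)), -184128), 93084) = Add(Add(Rational(-647, 4914), -184128), 93084) = Add(Rational(-904805639, 4914), 93084) = Rational(-447390863, 4914)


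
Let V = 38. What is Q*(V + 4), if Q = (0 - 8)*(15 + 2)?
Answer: -5712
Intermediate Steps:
Q = -136 (Q = -8*17 = -136)
Q*(V + 4) = -136*(38 + 4) = -136*42 = -5712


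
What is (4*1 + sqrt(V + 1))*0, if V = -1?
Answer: 0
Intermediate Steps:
(4*1 + sqrt(V + 1))*0 = (4*1 + sqrt(-1 + 1))*0 = (4 + sqrt(0))*0 = (4 + 0)*0 = 4*0 = 0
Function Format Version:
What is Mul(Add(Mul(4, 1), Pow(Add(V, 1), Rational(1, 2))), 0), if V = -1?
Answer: 0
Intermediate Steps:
Mul(Add(Mul(4, 1), Pow(Add(V, 1), Rational(1, 2))), 0) = Mul(Add(Mul(4, 1), Pow(Add(-1, 1), Rational(1, 2))), 0) = Mul(Add(4, Pow(0, Rational(1, 2))), 0) = Mul(Add(4, 0), 0) = Mul(4, 0) = 0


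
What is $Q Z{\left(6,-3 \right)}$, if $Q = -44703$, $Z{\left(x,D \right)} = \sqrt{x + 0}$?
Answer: $- 44703 \sqrt{6} \approx -1.095 \cdot 10^{5}$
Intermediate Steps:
$Z{\left(x,D \right)} = \sqrt{x}$
$Q Z{\left(6,-3 \right)} = - 44703 \sqrt{6}$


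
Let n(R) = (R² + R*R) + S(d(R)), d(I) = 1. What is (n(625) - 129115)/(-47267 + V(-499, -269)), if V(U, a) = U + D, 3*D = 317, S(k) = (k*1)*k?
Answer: -1956408/142981 ≈ -13.683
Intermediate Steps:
S(k) = k² (S(k) = k*k = k²)
n(R) = 1 + 2*R² (n(R) = (R² + R*R) + 1² = (R² + R²) + 1 = 2*R² + 1 = 1 + 2*R²)
D = 317/3 (D = (⅓)*317 = 317/3 ≈ 105.67)
V(U, a) = 317/3 + U (V(U, a) = U + 317/3 = 317/3 + U)
(n(625) - 129115)/(-47267 + V(-499, -269)) = ((1 + 2*625²) - 129115)/(-47267 + (317/3 - 499)) = ((1 + 2*390625) - 129115)/(-47267 - 1180/3) = ((1 + 781250) - 129115)/(-142981/3) = (781251 - 129115)*(-3/142981) = 652136*(-3/142981) = -1956408/142981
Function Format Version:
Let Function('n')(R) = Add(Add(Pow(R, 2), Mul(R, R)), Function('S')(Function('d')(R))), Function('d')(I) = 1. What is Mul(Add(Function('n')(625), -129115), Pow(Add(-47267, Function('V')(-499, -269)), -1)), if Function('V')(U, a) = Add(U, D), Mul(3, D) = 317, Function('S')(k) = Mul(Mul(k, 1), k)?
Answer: Rational(-1956408, 142981) ≈ -13.683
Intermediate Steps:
Function('S')(k) = Pow(k, 2) (Function('S')(k) = Mul(k, k) = Pow(k, 2))
Function('n')(R) = Add(1, Mul(2, Pow(R, 2))) (Function('n')(R) = Add(Add(Pow(R, 2), Mul(R, R)), Pow(1, 2)) = Add(Add(Pow(R, 2), Pow(R, 2)), 1) = Add(Mul(2, Pow(R, 2)), 1) = Add(1, Mul(2, Pow(R, 2))))
D = Rational(317, 3) (D = Mul(Rational(1, 3), 317) = Rational(317, 3) ≈ 105.67)
Function('V')(U, a) = Add(Rational(317, 3), U) (Function('V')(U, a) = Add(U, Rational(317, 3)) = Add(Rational(317, 3), U))
Mul(Add(Function('n')(625), -129115), Pow(Add(-47267, Function('V')(-499, -269)), -1)) = Mul(Add(Add(1, Mul(2, Pow(625, 2))), -129115), Pow(Add(-47267, Add(Rational(317, 3), -499)), -1)) = Mul(Add(Add(1, Mul(2, 390625)), -129115), Pow(Add(-47267, Rational(-1180, 3)), -1)) = Mul(Add(Add(1, 781250), -129115), Pow(Rational(-142981, 3), -1)) = Mul(Add(781251, -129115), Rational(-3, 142981)) = Mul(652136, Rational(-3, 142981)) = Rational(-1956408, 142981)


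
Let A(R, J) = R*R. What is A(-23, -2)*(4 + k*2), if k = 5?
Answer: 7406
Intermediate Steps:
A(R, J) = R²
A(-23, -2)*(4 + k*2) = (-23)²*(4 + 5*2) = 529*(4 + 10) = 529*14 = 7406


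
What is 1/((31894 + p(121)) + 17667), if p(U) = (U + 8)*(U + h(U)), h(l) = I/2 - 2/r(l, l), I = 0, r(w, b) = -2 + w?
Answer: 119/7754972 ≈ 1.5345e-5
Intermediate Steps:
h(l) = -2/(-2 + l) (h(l) = 0/2 - 2/(-2 + l) = 0*(1/2) - 2/(-2 + l) = 0 - 2/(-2 + l) = -2/(-2 + l))
p(U) = (8 + U)*(U - 2/(-2 + U)) (p(U) = (U + 8)*(U - 2/(-2 + U)) = (8 + U)*(U - 2/(-2 + U)))
1/((31894 + p(121)) + 17667) = 1/((31894 + (-16 - 2*121 + 121*(-2 + 121)*(8 + 121))/(-2 + 121)) + 17667) = 1/((31894 + (-16 - 242 + 121*119*129)/119) + 17667) = 1/((31894 + (-16 - 242 + 1857471)/119) + 17667) = 1/((31894 + (1/119)*1857213) + 17667) = 1/((31894 + 1857213/119) + 17667) = 1/(5652599/119 + 17667) = 1/(7754972/119) = 119/7754972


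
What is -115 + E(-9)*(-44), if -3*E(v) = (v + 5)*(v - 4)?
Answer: 1943/3 ≈ 647.67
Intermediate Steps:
E(v) = -(-4 + v)*(5 + v)/3 (E(v) = -(v + 5)*(v - 4)/3 = -(5 + v)*(-4 + v)/3 = -(-4 + v)*(5 + v)/3)
-115 + E(-9)*(-44) = -115 + (20/3 - ⅓*(-9) - ⅓*(-9)²)*(-44) = -115 + (20/3 + 3 - ⅓*81)*(-44) = -115 + (20/3 + 3 - 27)*(-44) = -115 - 52/3*(-44) = -115 + 2288/3 = 1943/3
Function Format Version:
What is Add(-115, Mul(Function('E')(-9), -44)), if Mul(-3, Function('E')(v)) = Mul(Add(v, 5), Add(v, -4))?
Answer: Rational(1943, 3) ≈ 647.67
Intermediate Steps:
Function('E')(v) = Mul(Rational(-1, 3), Add(-4, v), Add(5, v)) (Function('E')(v) = Mul(Rational(-1, 3), Mul(Add(v, 5), Add(v, -4))) = Mul(Rational(-1, 3), Mul(Add(5, v), Add(-4, v))) = Mul(Rational(-1, 3), Mul(Add(-4, v), Add(5, v))) = Mul(Rational(-1, 3), Add(-4, v), Add(5, v)))
Add(-115, Mul(Function('E')(-9), -44)) = Add(-115, Mul(Add(Rational(20, 3), Mul(Rational(-1, 3), -9), Mul(Rational(-1, 3), Pow(-9, 2))), -44)) = Add(-115, Mul(Add(Rational(20, 3), 3, Mul(Rational(-1, 3), 81)), -44)) = Add(-115, Mul(Add(Rational(20, 3), 3, -27), -44)) = Add(-115, Mul(Rational(-52, 3), -44)) = Add(-115, Rational(2288, 3)) = Rational(1943, 3)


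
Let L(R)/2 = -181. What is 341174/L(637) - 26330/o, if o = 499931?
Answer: -85286495227/90487511 ≈ -942.52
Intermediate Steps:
L(R) = -362 (L(R) = 2*(-181) = -362)
341174/L(637) - 26330/o = 341174/(-362) - 26330/499931 = 341174*(-1/362) - 26330*1/499931 = -170587/181 - 26330/499931 = -85286495227/90487511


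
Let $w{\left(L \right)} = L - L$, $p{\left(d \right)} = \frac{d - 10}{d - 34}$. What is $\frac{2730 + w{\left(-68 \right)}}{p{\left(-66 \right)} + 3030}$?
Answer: $\frac{68250}{75769} \approx 0.90076$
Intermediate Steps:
$p{\left(d \right)} = \frac{-10 + d}{-34 + d}$
$w{\left(L \right)} = 0$
$\frac{2730 + w{\left(-68 \right)}}{p{\left(-66 \right)} + 3030} = \frac{2730 + 0}{\frac{-10 - 66}{-34 - 66} + 3030} = \frac{2730}{\frac{1}{-100} \left(-76\right) + 3030} = \frac{2730}{\left(- \frac{1}{100}\right) \left(-76\right) + 3030} = \frac{2730}{\frac{19}{25} + 3030} = \frac{2730}{\frac{75769}{25}} = 2730 \cdot \frac{25}{75769} = \frac{68250}{75769}$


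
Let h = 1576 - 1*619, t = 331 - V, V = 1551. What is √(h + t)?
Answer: I*√263 ≈ 16.217*I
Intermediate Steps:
t = -1220 (t = 331 - 1*1551 = 331 - 1551 = -1220)
h = 957 (h = 1576 - 619 = 957)
√(h + t) = √(957 - 1220) = √(-263) = I*√263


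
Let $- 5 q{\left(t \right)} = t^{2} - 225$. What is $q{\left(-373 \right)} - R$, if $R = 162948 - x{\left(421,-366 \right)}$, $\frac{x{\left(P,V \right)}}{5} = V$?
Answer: $- \frac{962794}{5} \approx -1.9256 \cdot 10^{5}$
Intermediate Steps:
$x{\left(P,V \right)} = 5 V$
$q{\left(t \right)} = 45 - \frac{t^{2}}{5}$ ($q{\left(t \right)} = - \frac{t^{2} - 225}{5} = - \frac{-225 + t^{2}}{5} = 45 - \frac{t^{2}}{5}$)
$R = 164778$ ($R = 162948 - 5 \left(-366\right) = 162948 - -1830 = 162948 + 1830 = 164778$)
$q{\left(-373 \right)} - R = \left(45 - \frac{\left(-373\right)^{2}}{5}\right) - 164778 = \left(45 - \frac{139129}{5}\right) - 164778 = - \frac{138904}{5} - 164778 = - \frac{962794}{5}$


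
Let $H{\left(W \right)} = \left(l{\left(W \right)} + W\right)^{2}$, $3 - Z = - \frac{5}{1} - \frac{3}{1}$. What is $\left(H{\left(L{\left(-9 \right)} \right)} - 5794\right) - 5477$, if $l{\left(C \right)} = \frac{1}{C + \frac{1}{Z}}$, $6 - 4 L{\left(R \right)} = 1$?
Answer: $- \frac{627527775}{55696} \approx -11267.0$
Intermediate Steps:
$L{\left(R \right)} = \frac{5}{4}$ ($L{\left(R \right)} = \frac{3}{2} - \frac{1}{4} = \frac{5}{4}$)
$Z = 11$ ($Z = 3 - \left(- \frac{5}{1} - \frac{3}{1}\right) = 3 - \left(\left(-5\right) 1 - 3\right) = 3 - \left(-5 - 3\right) = 3 - -8 = 3 + 8 = 11$)
$l{\left(C \right)} = \frac{1}{\frac{1}{11} + C}$ ($l{\left(C \right)} = \frac{1}{C + \frac{1}{11}} = \frac{1}{\frac{1}{11} + C}$)
$H{\left(W \right)} = \left(W + \frac{11}{1 + 11 W}\right)^{2}$ ($H{\left(W \right)} = \left(\frac{11}{1 + 11 W} + W\right)^{2} = \left(W + \frac{11}{1 + 11 W}\right)^{2}$)
$\left(H{\left(L{\left(-9 \right)} \right)} - 5794\right) - 5477 = \left(\left(\frac{5}{4} + \frac{11}{1 + 11 \cdot \frac{5}{4}}\right)^{2} - 5794\right) - 5477 = \left(\left(\frac{5}{4} + \frac{11}{1 + \frac{55}{4}}\right)^{2} - 5794\right) - 5477 = \left(\left(\frac{5}{4} + \frac{11}{\frac{59}{4}}\right)^{2} - 5794\right) - 5477 = \left(\left(\frac{5}{4} + 11 \cdot \frac{4}{59}\right)^{2} - 5794\right) - 5477 = \left(\left(\frac{5}{4} + \frac{44}{59}\right)^{2} - 5794\right) - 5477 = \left(\left(\frac{471}{236}\right)^{2} - 5794\right) - 5477 = \left(\frac{221841}{55696} - 5794\right) - 5477 = - \frac{322480783}{55696} - 5477 = - \frac{627527775}{55696}$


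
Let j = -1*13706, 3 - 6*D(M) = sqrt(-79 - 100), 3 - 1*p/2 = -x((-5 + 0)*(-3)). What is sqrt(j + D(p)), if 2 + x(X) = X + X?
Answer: sqrt(-493398 - 6*I*sqrt(179))/6 ≈ 0.0095235 - 117.07*I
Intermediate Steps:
x(X) = -2 + 2*X (x(X) = -2 + (X + X) = -2 + 2*X)
p = 62 (p = 6 - (-2)*(-2 + 2*((-5 + 0)*(-3))) = 6 - (-2)*(-2 + 2*(-5*(-3))) = 6 - (-2)*(-2 + 2*15) = 6 - (-2)*(-2 + 30) = 6 - (-2)*28 = 6 - 2*(-28) = 6 + 56 = 62)
D(M) = 1/2 - I*sqrt(179)/6 (D(M) = 1/2 - sqrt(-79 - 100)/6 = 1/2 - I*sqrt(179)/6)
j = -13706
sqrt(j + D(p)) = sqrt(-13706 + (1/2 - I*sqrt(179)/6)) = sqrt(-27411/2 - I*sqrt(179)/6)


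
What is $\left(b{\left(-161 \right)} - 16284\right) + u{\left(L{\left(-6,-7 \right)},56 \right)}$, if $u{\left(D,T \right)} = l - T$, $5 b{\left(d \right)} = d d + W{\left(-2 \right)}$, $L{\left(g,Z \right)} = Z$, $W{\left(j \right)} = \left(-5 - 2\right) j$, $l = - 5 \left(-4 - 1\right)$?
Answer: $-11128$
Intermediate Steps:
$l = 25$ ($l = \left(-5\right) \left(-5\right) = 25$)
$W{\left(j \right)} = - 7 j$
$b{\left(d \right)} = \frac{14}{5} + \frac{d^{2}}{5}$ ($b{\left(d \right)} = \frac{d d - -14}{5} = \frac{d^{2} + 14}{5} = \frac{14 + d^{2}}{5} = \frac{14}{5} + \frac{d^{2}}{5}$)
$u{\left(D,T \right)} = 25 - T$
$\left(b{\left(-161 \right)} - 16284\right) + u{\left(L{\left(-6,-7 \right)},56 \right)} = \left(\left(\frac{14}{5} + \frac{\left(-161\right)^{2}}{5}\right) - 16284\right) + \left(25 - 56\right) = \left(\left(\frac{14}{5} + \frac{1}{5} \cdot 25921\right) - 16284\right) + \left(25 - 56\right) = \left(\left(\frac{14}{5} + \frac{25921}{5}\right) - 16284\right) - 31 = \left(5187 - 16284\right) - 31 = -11097 - 31 = -11128$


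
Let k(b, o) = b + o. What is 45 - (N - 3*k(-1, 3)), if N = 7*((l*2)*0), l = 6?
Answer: 51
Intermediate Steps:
N = 0 (N = 7*((6*2)*0) = 7*(12*0) = 7*0 = 0)
45 - (N - 3*k(-1, 3)) = 45 - (0 - 3*(-1 + 3)) = 45 - (0 - 3*2) = 45 - (0 - 6) = 45 - 1*(-6) = 45 + 6 = 51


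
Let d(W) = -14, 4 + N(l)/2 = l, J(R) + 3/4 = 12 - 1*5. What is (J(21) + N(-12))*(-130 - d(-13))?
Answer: 2987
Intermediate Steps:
J(R) = 25/4 (J(R) = -¾ + (12 - 1*5) = -¾ + (12 - 5) = -¾ + 7 = 25/4)
N(l) = -8 + 2*l
(J(21) + N(-12))*(-130 - d(-13)) = (25/4 + (-8 + 2*(-12)))*(-130 - 1*(-14)) = (25/4 + (-8 - 24))*(-130 + 14) = (25/4 - 32)*(-116) = -103/4*(-116) = 2987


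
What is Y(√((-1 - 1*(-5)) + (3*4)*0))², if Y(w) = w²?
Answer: 16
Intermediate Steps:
Y(√((-1 - 1*(-5)) + (3*4)*0))² = ((√((-1 - 1*(-5)) + (3*4)*0))²)² = ((√((-1 + 5) + 12*0))²)² = ((√(4 + 0))²)² = ((√4)²)² = (2²)² = 4² = 16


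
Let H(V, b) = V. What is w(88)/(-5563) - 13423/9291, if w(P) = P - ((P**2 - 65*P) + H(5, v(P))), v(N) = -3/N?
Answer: -56638318/51685833 ≈ -1.0958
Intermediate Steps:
w(P) = -5 - P**2 + 66*P (w(P) = P - ((P**2 - 65*P) + 5) = P - (5 + P**2 - 65*P) = P + (-5 - P**2 + 65*P) = -5 - P**2 + 66*P)
w(88)/(-5563) - 13423/9291 = (-5 - 1*88**2 + 66*88)/(-5563) - 13423/9291 = (-5 - 1*7744 + 5808)*(-1/5563) - 13423*1/9291 = (-5 - 7744 + 5808)*(-1/5563) - 13423/9291 = -1941*(-1/5563) - 13423/9291 = 1941/5563 - 13423/9291 = -56638318/51685833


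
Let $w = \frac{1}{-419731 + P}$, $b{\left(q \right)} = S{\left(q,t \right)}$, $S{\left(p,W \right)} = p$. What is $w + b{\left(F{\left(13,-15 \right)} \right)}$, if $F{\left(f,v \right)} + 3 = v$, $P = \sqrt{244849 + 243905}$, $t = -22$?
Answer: $- \frac{3171125644657}{176173623607} - \frac{9 \sqrt{6034}}{176173623607} \approx -18.0$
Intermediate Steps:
$P = 9 \sqrt{6034}$ ($P = \sqrt{488754} = 9 \sqrt{6034} \approx 699.11$)
$F{\left(f,v \right)} = -3 + v$
$b{\left(q \right)} = q$
$w = \frac{1}{-419731 + 9 \sqrt{6034}} \approx -2.3865 \cdot 10^{-6}$
$w + b{\left(F{\left(13,-15 \right)} \right)} = \left(- \frac{419731}{176173623607} - \frac{9 \sqrt{6034}}{176173623607}\right) - 18 = - \frac{3171125644657}{176173623607} - \frac{9 \sqrt{6034}}{176173623607}$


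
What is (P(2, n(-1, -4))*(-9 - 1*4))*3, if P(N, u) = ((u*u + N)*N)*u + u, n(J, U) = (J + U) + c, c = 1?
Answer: 5772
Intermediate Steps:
n(J, U) = 1 + J + U (n(J, U) = (J + U) + 1 = 1 + J + U)
P(N, u) = u + N*u*(N + u**2) (P(N, u) = ((u**2 + N)*N)*u + u = ((N + u**2)*N)*u + u = (N*(N + u**2))*u + u = N*u*(N + u**2) + u = u + N*u*(N + u**2))
(P(2, n(-1, -4))*(-9 - 1*4))*3 = (((1 - 1 - 4)*(1 + 2**2 + 2*(1 - 1 - 4)**2))*(-9 - 1*4))*3 = ((-4*(1 + 4 + 2*(-4)**2))*(-9 - 4))*3 = (-4*(1 + 4 + 2*16)*(-13))*3 = (-4*(1 + 4 + 32)*(-13))*3 = (-4*37*(-13))*3 = -148*(-13)*3 = 1924*3 = 5772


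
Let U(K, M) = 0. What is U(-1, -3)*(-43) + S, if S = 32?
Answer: 32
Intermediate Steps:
U(-1, -3)*(-43) + S = 0*(-43) + 32 = 0 + 32 = 32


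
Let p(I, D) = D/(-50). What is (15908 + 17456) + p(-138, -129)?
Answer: 1668329/50 ≈ 33367.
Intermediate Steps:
p(I, D) = -D/50 (p(I, D) = D*(-1/50) = -D/50)
(15908 + 17456) + p(-138, -129) = (15908 + 17456) - 1/50*(-129) = 33364 + 129/50 = 1668329/50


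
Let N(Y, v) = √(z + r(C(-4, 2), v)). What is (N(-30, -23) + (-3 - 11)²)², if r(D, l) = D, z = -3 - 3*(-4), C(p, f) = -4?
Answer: (196 + √5)² ≈ 39298.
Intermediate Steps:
z = 9 (z = -3 + 12 = 9)
N(Y, v) = √5 (N(Y, v) = √(9 - 4) = √5)
(N(-30, -23) + (-3 - 11)²)² = (√5 + (-3 - 11)²)² = (√5 + (-14)²)² = (√5 + 196)² = (196 + √5)²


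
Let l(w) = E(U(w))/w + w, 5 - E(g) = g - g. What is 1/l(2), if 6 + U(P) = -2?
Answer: 2/9 ≈ 0.22222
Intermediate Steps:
U(P) = -8 (U(P) = -6 - 2 = -8)
E(g) = 5 (E(g) = 5 - (g - g) = 5 - 1*0 = 5 + 0 = 5)
l(w) = w + 5/w (l(w) = 5/w + w = w + 5/w)
1/l(2) = 1/(2 + 5/2) = 1/(9/2) = 2/9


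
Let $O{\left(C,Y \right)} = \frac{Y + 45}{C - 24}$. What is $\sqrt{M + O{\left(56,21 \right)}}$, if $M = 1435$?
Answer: $\frac{\sqrt{22993}}{4} \approx 37.909$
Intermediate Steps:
$O{\left(C,Y \right)} = \frac{45 + Y}{-24 + C}$
$\sqrt{M + O{\left(56,21 \right)}} = \sqrt{1435 + \frac{45 + 21}{-24 + 56}} = \sqrt{1435 + \frac{1}{32} \cdot 66} = \sqrt{1435 + \frac{33}{16}} = \sqrt{\frac{22993}{16}} = \frac{\sqrt{22993}}{4}$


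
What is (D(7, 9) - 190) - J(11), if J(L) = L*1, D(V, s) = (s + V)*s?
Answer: -57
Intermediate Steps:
D(V, s) = s*(V + s) (D(V, s) = (V + s)*s = s*(V + s))
J(L) = L
(D(7, 9) - 190) - J(11) = (9*(7 + 9) - 190) - 1*11 = (9*16 - 190) - 11 = (144 - 190) - 11 = -46 - 11 = -57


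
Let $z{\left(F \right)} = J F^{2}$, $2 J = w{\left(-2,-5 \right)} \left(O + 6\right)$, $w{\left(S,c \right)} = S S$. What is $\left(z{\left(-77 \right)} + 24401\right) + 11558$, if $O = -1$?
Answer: $95249$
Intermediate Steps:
$w{\left(S,c \right)} = S^{2}$
$J = 10$ ($J = \frac{\left(-2\right)^{2} \left(-1 + 6\right)}{2} = \frac{4 \cdot 5}{2} = \frac{1}{2} \cdot 20 = 10$)
$z{\left(F \right)} = 10 F^{2}$
$\left(z{\left(-77 \right)} + 24401\right) + 11558 = \left(10 \left(-77\right)^{2} + 24401\right) + 11558 = \left(10 \cdot 5929 + 24401\right) + 11558 = \left(59290 + 24401\right) + 11558 = 83691 + 11558 = 95249$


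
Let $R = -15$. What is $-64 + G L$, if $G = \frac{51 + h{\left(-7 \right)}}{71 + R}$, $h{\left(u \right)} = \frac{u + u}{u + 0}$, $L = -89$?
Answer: $- \frac{8301}{56} \approx -148.23$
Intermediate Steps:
$h{\left(u \right)} = 2$ ($h{\left(u \right)} = \frac{2 u}{u} = 2$)
$G = \frac{53}{56}$ ($G = \frac{51 + 2}{71 - 15} = \frac{53}{56} \approx 0.94643$)
$-64 + G L = -64 + \frac{53}{56} \left(-89\right) = -64 - \frac{4717}{56} = - \frac{8301}{56}$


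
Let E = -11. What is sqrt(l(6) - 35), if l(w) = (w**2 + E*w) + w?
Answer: I*sqrt(59) ≈ 7.6811*I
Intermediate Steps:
l(w) = w**2 - 10*w (l(w) = (w**2 - 11*w) + w = w**2 - 10*w)
sqrt(l(6) - 35) = sqrt(6*(-10 + 6) - 35) = sqrt(6*(-4) - 35) = sqrt(-24 - 35) = sqrt(-59) = I*sqrt(59)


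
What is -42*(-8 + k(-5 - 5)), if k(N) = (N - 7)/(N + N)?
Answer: 3003/10 ≈ 300.30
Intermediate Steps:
k(N) = (-7 + N)/(2*N) (k(N) = (-7 + N)/((2*N)) = (-7 + N)*(1/(2*N)) = (-7 + N)/(2*N))
-42*(-8 + k(-5 - 5)) = -42*(-8 + (-7 + (-5 - 5))/(2*(-5 - 5))) = -42*(-8 + (½)*(-7 - 10)/(-10)) = -42*(-8 + (½)*(-⅒)*(-17)) = -42*(-8 + 17/20) = -42*(-143/20) = 3003/10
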